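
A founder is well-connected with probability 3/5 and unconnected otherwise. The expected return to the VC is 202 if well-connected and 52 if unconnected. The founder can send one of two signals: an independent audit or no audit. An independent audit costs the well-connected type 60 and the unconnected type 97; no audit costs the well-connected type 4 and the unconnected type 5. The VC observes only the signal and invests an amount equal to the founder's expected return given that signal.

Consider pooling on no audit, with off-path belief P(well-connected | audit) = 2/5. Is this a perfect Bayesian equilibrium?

On the equilibrium path (no audit) the VC holds the prior 3/5 and pays 3/5·202 + 2/5·52 = 142. Off-path (audit) belief 2/5 gives 2/5·202 + 3/5·52 = 112.
Well-connected: no audit gives 142 − 4 = 138; audit gives 112 − 60 = 52. Stays. ✓
Unconnected: no audit gives 142 − 5 = 137; audit gives 112 − 97 = 15. Stays. ✓
Beliefs are Bayes-consistent on-path and both types best-respond.

Yes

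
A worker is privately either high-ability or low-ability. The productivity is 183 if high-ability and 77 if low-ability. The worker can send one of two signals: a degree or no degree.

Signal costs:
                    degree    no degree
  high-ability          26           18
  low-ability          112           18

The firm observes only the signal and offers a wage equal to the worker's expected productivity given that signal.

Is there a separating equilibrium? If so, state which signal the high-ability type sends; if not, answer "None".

Try high-ability → degree, low-ability → no degree:
  If types separate, degree earns payment 183 and no degree earns 77.
  High-ability: degree gives 183 − 26 = 157; no degree gives 77 − 18 = 59. No deviation. ✓
  Low-ability: no degree gives 77 − 18 = 59; degree gives 183 − 112 = 71. Would deviate. ✗
Try high-ability → no degree, low-ability → degree:
  If types separate, no degree earns payment 183 and degree earns 77.
  High-ability: no degree gives 183 − 18 = 165; degree gives 77 − 26 = 51. No deviation. ✓
  Low-ability: degree gives 77 − 112 = -35; no degree gives 183 − 18 = 165. Would deviate. ✗
Neither assignment is incentive-compatible.

None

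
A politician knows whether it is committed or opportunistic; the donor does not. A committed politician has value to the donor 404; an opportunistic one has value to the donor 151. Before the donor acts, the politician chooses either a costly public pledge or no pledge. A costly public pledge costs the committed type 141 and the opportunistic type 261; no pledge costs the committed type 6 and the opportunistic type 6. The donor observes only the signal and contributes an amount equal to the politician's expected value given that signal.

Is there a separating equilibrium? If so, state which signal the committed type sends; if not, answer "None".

pledge

Try committed → pledge, opportunistic → no pledge:
  If types separate, pledge earns payment 404 and no pledge earns 151.
  Committed: pledge gives 404 − 141 = 263; no pledge gives 151 − 6 = 145. No deviation. ✓
  Opportunistic: no pledge gives 151 − 6 = 145; pledge gives 404 − 261 = 143. No deviation. ✓
Both hold — the committed type sends pledge.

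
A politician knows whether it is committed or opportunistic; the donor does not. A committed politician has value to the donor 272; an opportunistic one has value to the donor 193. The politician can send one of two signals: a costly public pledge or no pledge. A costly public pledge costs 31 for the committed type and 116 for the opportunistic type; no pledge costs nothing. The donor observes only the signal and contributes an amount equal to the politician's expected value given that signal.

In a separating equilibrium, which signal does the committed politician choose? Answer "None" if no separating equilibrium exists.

pledge

Try committed → pledge, opportunistic → no pledge:
  If types separate, pledge earns payment 272 and no pledge earns 193.
  Committed: pledge gives 272 − 31 = 241; no pledge gives 193 − 0 = 193. No deviation. ✓
  Opportunistic: no pledge gives 193 − 0 = 193; pledge gives 272 − 116 = 156. No deviation. ✓
Both hold — the committed type sends pledge.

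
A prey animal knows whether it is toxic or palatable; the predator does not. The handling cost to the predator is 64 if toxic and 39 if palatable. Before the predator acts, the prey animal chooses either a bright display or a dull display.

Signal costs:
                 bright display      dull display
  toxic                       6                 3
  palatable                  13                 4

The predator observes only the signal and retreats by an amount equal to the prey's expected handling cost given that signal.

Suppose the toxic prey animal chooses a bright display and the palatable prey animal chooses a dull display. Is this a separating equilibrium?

If types separate, bright display earns payment 64 and dull display earns 39.
Toxic: bright display gives 64 − 6 = 58; dull display gives 39 − 3 = 36. No deviation. ✓
Palatable: dull display gives 39 − 4 = 35; bright display gives 64 − 13 = 51. Would deviate. ✗

No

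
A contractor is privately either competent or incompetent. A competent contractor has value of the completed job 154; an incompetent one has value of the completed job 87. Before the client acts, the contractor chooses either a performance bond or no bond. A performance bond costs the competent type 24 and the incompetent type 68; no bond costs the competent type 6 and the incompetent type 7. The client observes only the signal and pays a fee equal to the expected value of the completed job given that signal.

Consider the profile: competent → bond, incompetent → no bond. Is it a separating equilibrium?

No

If types separate, bond earns payment 154 and no bond earns 87.
Competent: bond gives 154 − 24 = 130; no bond gives 87 − 6 = 81. No deviation. ✓
Incompetent: no bond gives 87 − 7 = 80; bond gives 154 − 68 = 86. Would deviate. ✗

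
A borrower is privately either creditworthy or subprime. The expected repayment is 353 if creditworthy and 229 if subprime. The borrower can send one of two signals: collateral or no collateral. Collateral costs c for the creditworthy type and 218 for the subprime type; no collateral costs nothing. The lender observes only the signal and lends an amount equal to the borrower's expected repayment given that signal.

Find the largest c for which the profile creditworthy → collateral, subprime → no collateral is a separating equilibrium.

Under separation: collateral → creditworthy (pays 353); no collateral → subprime (pays 229).
Subprime: 229 − 0 = 229 ≥ 353 − 218 = 135. Holds regardless of c. ✓
Creditworthy: 353 − c ≥ 229 − 0, so c ≤ 353 − 229 = 124.

124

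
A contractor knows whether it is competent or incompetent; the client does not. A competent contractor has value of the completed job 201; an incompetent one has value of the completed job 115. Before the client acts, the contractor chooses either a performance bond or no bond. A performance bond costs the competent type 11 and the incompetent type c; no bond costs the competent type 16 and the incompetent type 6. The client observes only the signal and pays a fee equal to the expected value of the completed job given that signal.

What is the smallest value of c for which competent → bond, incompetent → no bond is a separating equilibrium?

92

Under separation: bond → competent (pays 201); no bond → incompetent (pays 115).
Competent: 201 − 11 = 190 ≥ 115 − 16 = 99. Holds regardless of c. ✓
Incompetent: 115 − 6 ≥ 201 − c, so c ≥ 201 − 109 = 92.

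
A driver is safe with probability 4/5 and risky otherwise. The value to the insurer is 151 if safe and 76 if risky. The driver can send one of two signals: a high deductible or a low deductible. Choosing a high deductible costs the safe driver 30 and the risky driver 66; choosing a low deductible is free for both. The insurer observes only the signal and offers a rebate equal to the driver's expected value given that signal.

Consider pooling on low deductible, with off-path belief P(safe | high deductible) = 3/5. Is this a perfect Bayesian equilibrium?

Yes

At the pooled signal (low deductible) the insurer holds the prior 4/5 and pays 4/5·151 + 1/5·76 = 136. Off-path (high deductible) belief 3/5 gives 3/5·151 + 2/5·76 = 121.
Safe: low deductible gives 136 − 0 = 136; high deductible gives 121 − 30 = 91. Stays. ✓
Risky: low deductible gives 136 − 0 = 136; high deductible gives 121 − 66 = 55. Stays. ✓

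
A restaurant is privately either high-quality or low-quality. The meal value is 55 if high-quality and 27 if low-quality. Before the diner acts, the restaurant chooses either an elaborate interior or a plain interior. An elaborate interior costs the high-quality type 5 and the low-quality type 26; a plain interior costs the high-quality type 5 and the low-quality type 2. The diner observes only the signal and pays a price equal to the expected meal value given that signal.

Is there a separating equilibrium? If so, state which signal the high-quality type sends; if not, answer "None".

None

Try high-quality → elaborate interior, low-quality → plain interior:
  Under separation the diner infers type exactly: elaborate interior → high-quality (pays 55), plain interior → low-quality (pays 27).
  High-quality: elaborate interior gives 55 − 5 = 50; plain interior gives 27 − 5 = 22. No deviation. ✓
  Low-quality: plain interior gives 27 − 2 = 25; elaborate interior gives 55 − 26 = 29. Would deviate. ✗
Try high-quality → plain interior, low-quality → elaborate interior:
  Under separation the diner infers type exactly: plain interior → high-quality (pays 55), elaborate interior → low-quality (pays 27).
  High-quality: plain interior gives 55 − 5 = 50; elaborate interior gives 27 − 5 = 22. No deviation. ✓
  Low-quality: elaborate interior gives 27 − 26 = 1; plain interior gives 55 − 2 = 53. Would deviate. ✗
Neither assignment is incentive-compatible.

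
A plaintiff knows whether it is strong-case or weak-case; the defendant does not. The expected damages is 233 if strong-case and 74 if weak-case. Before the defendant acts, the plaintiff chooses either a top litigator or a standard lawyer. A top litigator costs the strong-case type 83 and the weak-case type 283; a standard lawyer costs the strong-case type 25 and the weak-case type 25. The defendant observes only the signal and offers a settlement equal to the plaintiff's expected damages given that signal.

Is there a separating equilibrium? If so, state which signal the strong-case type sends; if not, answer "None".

top litigator

Try strong-case → top litigator, weak-case → standard lawyer:
  Under separation the defendant infers type exactly: top litigator → strong-case (pays 233), standard lawyer → weak-case (pays 74).
  Strong-case: top litigator gives 233 − 83 = 150; standard lawyer gives 74 − 25 = 49. No deviation. ✓
  Weak-case: standard lawyer gives 74 − 25 = 49; top litigator gives 233 − 283 = -50. No deviation. ✓
Both hold — the strong-case type sends top litigator.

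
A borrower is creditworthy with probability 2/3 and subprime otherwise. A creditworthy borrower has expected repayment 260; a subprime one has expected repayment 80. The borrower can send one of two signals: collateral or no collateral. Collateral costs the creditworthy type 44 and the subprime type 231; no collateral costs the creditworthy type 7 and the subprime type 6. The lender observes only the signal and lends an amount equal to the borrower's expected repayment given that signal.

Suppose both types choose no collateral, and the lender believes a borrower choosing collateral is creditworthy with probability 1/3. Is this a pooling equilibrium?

On the equilibrium path (no collateral) the lender holds the prior 2/3 and pays 2/3·260 + 1/3·80 = 200. Off-path (collateral) belief 1/3 gives 1/3·260 + 2/3·80 = 140.
Creditworthy: no collateral gives 200 − 7 = 193; collateral gives 140 − 44 = 96. Stays. ✓
Subprime: no collateral gives 200 − 6 = 194; collateral gives 140 − 231 = -91. Stays. ✓
Beliefs are Bayes-consistent on-path and both types best-respond.

Yes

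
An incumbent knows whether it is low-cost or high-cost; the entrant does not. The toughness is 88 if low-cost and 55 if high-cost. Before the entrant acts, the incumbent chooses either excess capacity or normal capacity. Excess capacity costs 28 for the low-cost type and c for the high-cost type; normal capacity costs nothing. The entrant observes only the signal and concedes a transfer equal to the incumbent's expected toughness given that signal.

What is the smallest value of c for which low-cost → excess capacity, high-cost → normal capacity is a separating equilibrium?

33

Under separation: excess capacity → low-cost (pays 88); normal capacity → high-cost (pays 55).
Low-cost: 88 − 28 = 60 ≥ 55 − 0 = 55. Holds regardless of c. ✓
High-cost: 55 − 0 ≥ 88 − c, so c ≥ 88 − 55 = 33.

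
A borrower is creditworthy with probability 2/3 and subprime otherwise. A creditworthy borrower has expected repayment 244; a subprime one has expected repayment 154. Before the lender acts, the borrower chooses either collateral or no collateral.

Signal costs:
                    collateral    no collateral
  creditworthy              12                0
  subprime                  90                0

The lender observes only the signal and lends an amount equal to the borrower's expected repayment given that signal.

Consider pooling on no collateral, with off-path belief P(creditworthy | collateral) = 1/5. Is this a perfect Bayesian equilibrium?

Yes

At the pooled signal (no collateral) the lender holds the prior 2/3 and pays 2/3·244 + 1/3·154 = 214. Off-path (collateral) belief 1/5 gives 1/5·244 + 4/5·154 = 172.
Creditworthy: no collateral gives 214 − 0 = 214; collateral gives 172 − 12 = 160. Stays. ✓
Subprime: no collateral gives 214 − 0 = 214; collateral gives 172 − 90 = 82. Stays. ✓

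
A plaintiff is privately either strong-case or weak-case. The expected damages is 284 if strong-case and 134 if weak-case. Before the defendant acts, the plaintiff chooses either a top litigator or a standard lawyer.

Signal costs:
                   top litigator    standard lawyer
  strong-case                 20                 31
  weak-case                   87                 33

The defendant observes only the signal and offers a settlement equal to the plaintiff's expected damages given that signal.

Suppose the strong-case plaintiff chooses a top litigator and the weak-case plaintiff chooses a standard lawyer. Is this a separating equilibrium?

No

If types separate, top litigator earns payment 284 and standard lawyer earns 134.
Strong-case: top litigator gives 284 − 20 = 264; standard lawyer gives 134 − 31 = 103. No deviation. ✓
Weak-case: standard lawyer gives 134 − 33 = 101; top litigator gives 284 − 87 = 197. Would deviate. ✗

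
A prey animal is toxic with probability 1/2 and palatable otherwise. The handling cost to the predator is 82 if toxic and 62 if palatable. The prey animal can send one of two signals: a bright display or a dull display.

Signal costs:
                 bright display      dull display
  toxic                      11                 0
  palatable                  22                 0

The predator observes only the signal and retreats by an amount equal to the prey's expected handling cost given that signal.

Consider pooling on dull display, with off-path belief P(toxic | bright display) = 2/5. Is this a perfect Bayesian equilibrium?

Yes

At the pooled signal (dull display) the predator holds the prior 1/2 and pays 1/2·82 + 1/2·62 = 72. Off-path (bright display) belief 2/5 gives 2/5·82 + 3/5·62 = 70.
Toxic: dull display gives 72 − 0 = 72; bright display gives 70 − 11 = 59. Stays. ✓
Palatable: dull display gives 72 − 0 = 72; bright display gives 70 − 22 = 48. Stays. ✓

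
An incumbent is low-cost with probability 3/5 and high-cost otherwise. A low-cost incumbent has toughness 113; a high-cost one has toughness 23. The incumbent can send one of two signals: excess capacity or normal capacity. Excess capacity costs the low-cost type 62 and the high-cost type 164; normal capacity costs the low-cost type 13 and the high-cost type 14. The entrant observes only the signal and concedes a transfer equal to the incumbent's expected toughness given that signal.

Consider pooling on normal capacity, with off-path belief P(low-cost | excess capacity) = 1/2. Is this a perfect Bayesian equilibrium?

On the equilibrium path (normal capacity) the entrant holds the prior 3/5 and pays 3/5·113 + 2/5·23 = 77. Off-path (excess capacity) belief 1/2 gives 1/2·113 + 1/2·23 = 68.
Low-cost: normal capacity gives 77 − 13 = 64; excess capacity gives 68 − 62 = 6. Stays. ✓
High-cost: normal capacity gives 77 − 14 = 63; excess capacity gives 68 − 164 = -96. Stays. ✓
Beliefs are Bayes-consistent on-path and both types best-respond.

Yes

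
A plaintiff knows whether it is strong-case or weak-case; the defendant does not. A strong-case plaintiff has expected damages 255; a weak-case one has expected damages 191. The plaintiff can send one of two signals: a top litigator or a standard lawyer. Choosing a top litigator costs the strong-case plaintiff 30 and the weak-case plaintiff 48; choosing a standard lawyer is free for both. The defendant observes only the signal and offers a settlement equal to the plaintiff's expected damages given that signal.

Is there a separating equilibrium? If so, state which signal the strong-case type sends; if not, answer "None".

Try strong-case → top litigator, weak-case → standard lawyer:
  If types separate, top litigator earns payment 255 and standard lawyer earns 191.
  Strong-case: top litigator gives 255 − 30 = 225; standard lawyer gives 191 − 0 = 191. No deviation. ✓
  Weak-case: standard lawyer gives 191 − 0 = 191; top litigator gives 255 − 48 = 207. Would deviate. ✗
Try strong-case → standard lawyer, weak-case → top litigator:
  If types separate, standard lawyer earns payment 255 and top litigator earns 191.
  Strong-case: standard lawyer gives 255 − 0 = 255; top litigator gives 191 − 30 = 161. No deviation. ✓
  Weak-case: top litigator gives 191 − 48 = 143; standard lawyer gives 255 − 0 = 255. Would deviate. ✗
Neither assignment is incentive-compatible.

None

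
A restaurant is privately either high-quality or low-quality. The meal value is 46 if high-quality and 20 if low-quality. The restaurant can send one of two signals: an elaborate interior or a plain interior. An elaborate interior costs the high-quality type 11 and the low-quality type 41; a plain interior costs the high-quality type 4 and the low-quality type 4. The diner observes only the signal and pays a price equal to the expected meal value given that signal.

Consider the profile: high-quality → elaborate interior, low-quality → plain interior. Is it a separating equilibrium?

Under separation the diner infers type exactly: elaborate interior → high-quality (pays 46), plain interior → low-quality (pays 20).
High-quality: elaborate interior gives 46 − 11 = 35; plain interior gives 20 − 4 = 16. No deviation. ✓
Low-quality: plain interior gives 20 − 4 = 16; elaborate interior gives 46 − 41 = 5. No deviation. ✓
Neither type gains from mimicking the other.

Yes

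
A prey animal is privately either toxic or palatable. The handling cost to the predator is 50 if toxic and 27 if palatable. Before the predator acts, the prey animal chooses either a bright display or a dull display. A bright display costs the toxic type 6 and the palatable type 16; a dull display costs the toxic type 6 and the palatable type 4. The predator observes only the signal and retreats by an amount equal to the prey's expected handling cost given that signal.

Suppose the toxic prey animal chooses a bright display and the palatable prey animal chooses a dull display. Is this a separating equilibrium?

If types separate, bright display earns payment 50 and dull display earns 27.
Toxic: bright display gives 50 − 6 = 44; dull display gives 27 − 6 = 21. No deviation. ✓
Palatable: dull display gives 27 − 4 = 23; bright display gives 50 − 16 = 34. Would deviate. ✗

No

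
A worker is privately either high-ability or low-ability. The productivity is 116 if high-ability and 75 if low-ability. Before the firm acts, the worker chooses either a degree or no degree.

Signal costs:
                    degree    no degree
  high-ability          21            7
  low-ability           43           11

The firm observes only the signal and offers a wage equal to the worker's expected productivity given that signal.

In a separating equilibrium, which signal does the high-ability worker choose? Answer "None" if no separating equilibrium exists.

Try high-ability → degree, low-ability → no degree:
  If types separate, degree earns payment 116 and no degree earns 75.
  High-ability: degree gives 116 − 21 = 95; no degree gives 75 − 7 = 68. No deviation. ✓
  Low-ability: no degree gives 75 − 11 = 64; degree gives 116 − 43 = 73. Would deviate. ✗
Try high-ability → no degree, low-ability → degree:
  If types separate, no degree earns payment 116 and degree earns 75.
  High-ability: no degree gives 116 − 7 = 109; degree gives 75 − 21 = 54. No deviation. ✓
  Low-ability: degree gives 75 − 43 = 32; no degree gives 116 − 11 = 105. Would deviate. ✗
Neither assignment is incentive-compatible.

None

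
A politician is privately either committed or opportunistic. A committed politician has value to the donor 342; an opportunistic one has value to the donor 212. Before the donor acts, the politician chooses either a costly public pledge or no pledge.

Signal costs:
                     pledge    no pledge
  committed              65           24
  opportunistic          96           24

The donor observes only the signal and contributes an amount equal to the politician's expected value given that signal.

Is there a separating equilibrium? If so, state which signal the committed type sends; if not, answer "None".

Try committed → pledge, opportunistic → no pledge:
  Under separation the donor infers type exactly: pledge → committed (pays 342), no pledge → opportunistic (pays 212).
  Committed: pledge gives 342 − 65 = 277; no pledge gives 212 − 24 = 188. No deviation. ✓
  Opportunistic: no pledge gives 212 − 24 = 188; pledge gives 342 − 96 = 246. Would deviate. ✗
Try committed → no pledge, opportunistic → pledge:
  Under separation the donor infers type exactly: no pledge → committed (pays 342), pledge → opportunistic (pays 212).
  Committed: no pledge gives 342 − 24 = 318; pledge gives 212 − 65 = 147. No deviation. ✓
  Opportunistic: pledge gives 212 − 96 = 116; no pledge gives 342 − 24 = 318. Would deviate. ✗
Neither assignment is incentive-compatible.

None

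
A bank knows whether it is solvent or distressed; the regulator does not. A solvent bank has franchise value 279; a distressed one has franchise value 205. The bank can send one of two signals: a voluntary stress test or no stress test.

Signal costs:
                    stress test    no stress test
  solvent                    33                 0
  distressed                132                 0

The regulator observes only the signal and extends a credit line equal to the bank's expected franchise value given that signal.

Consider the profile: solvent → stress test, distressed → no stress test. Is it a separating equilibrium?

Yes

Under separation the regulator infers type exactly: stress test → solvent (pays 279), no stress test → distressed (pays 205).
Solvent: stress test gives 279 − 33 = 246; no stress test gives 205 − 0 = 205. No deviation. ✓
Distressed: no stress test gives 205 − 0 = 205; stress test gives 279 − 132 = 147. No deviation. ✓
Both incentive constraints hold.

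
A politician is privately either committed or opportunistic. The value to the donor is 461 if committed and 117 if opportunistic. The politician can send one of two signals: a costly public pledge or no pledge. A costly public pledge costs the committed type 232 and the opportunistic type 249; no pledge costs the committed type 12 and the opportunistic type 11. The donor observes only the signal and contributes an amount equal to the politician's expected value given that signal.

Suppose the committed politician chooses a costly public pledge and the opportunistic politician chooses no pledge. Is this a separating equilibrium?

If types separate, pledge earns payment 461 and no pledge earns 117.
Committed: pledge gives 461 − 232 = 229; no pledge gives 117 − 12 = 105. No deviation. ✓
Opportunistic: no pledge gives 117 − 11 = 106; pledge gives 461 − 249 = 212. Would deviate. ✗

No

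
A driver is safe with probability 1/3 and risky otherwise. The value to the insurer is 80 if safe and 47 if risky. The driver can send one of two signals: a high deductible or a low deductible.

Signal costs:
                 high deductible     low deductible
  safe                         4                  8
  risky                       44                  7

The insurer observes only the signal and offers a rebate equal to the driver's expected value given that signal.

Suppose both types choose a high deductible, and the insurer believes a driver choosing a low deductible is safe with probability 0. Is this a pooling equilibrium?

No

At the pooled signal (high deductible) the insurer holds the prior 1/3 and pays 1/3·80 + 2/3·47 = 58. Off-path (low deductible) belief 0 gives 0·80 + 1·47 = 47.
Safe: high deductible gives 58 − 4 = 54; low deductible gives 47 − 8 = 39. Stays. ✓
Risky: high deductible gives 58 − 44 = 14; low deductible gives 47 − 7 = 40. Deviates. ✗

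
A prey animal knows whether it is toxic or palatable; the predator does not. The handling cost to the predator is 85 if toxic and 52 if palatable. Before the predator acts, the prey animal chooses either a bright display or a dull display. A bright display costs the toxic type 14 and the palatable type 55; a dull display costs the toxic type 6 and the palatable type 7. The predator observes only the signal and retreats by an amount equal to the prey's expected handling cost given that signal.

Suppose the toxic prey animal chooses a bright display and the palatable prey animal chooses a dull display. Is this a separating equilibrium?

If types separate, bright display earns payment 85 and dull display earns 52.
Toxic: bright display gives 85 − 14 = 71; dull display gives 52 − 6 = 46. No deviation. ✓
Palatable: dull display gives 52 − 7 = 45; bright display gives 85 − 55 = 30. No deviation. ✓
Both incentive constraints hold.

Yes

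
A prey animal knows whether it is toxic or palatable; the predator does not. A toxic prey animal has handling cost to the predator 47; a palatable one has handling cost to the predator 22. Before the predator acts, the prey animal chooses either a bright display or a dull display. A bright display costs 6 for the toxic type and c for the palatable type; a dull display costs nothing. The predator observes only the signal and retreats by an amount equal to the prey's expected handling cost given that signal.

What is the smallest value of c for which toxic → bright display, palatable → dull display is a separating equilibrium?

Under separation: bright display → toxic (pays 47); dull display → palatable (pays 22).
Toxic: 47 − 6 = 41 ≥ 22 − 0 = 22. Holds regardless of c. ✓
Palatable: 22 − 0 ≥ 47 − c, so c ≥ 47 − 22 = 25.

25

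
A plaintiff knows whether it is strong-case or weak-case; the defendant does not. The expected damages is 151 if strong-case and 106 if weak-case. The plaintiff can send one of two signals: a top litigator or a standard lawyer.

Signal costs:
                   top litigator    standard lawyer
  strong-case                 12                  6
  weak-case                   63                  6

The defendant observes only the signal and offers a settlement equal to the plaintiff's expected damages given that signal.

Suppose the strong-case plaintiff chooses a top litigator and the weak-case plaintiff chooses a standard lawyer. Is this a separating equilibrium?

Yes

If types separate, top litigator earns payment 151 and standard lawyer earns 106.
Strong-case: top litigator gives 151 − 12 = 139; standard lawyer gives 106 − 6 = 100. No deviation. ✓
Weak-case: standard lawyer gives 106 − 6 = 100; top litigator gives 151 − 63 = 88. No deviation. ✓
Neither type gains from mimicking the other.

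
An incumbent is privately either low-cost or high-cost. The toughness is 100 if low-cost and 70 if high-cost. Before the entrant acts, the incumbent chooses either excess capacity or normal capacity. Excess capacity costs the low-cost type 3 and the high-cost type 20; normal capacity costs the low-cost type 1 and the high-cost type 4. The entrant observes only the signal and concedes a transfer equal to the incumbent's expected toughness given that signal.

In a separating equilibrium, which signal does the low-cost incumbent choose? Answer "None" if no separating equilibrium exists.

Try low-cost → excess capacity, high-cost → normal capacity:
  If types separate, excess capacity earns payment 100 and normal capacity earns 70.
  Low-cost: excess capacity gives 100 − 3 = 97; normal capacity gives 70 − 1 = 69. No deviation. ✓
  High-cost: normal capacity gives 70 − 4 = 66; excess capacity gives 100 − 20 = 80. Would deviate. ✗
Try low-cost → normal capacity, high-cost → excess capacity:
  If types separate, normal capacity earns payment 100 and excess capacity earns 70.
  Low-cost: normal capacity gives 100 − 1 = 99; excess capacity gives 70 − 3 = 67. No deviation. ✓
  High-cost: excess capacity gives 70 − 20 = 50; normal capacity gives 100 − 4 = 96. Would deviate. ✗
Neither assignment is incentive-compatible.

None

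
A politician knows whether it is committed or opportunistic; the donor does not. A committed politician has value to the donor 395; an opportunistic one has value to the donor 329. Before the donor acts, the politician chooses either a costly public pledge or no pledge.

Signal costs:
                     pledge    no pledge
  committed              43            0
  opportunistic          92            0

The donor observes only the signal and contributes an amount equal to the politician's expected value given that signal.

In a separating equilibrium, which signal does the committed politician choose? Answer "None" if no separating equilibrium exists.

pledge

Try committed → pledge, opportunistic → no pledge:
  If types separate, pledge earns payment 395 and no pledge earns 329.
  Committed: pledge gives 395 − 43 = 352; no pledge gives 329 − 0 = 329. No deviation. ✓
  Opportunistic: no pledge gives 329 − 0 = 329; pledge gives 395 − 92 = 303. No deviation. ✓
Both hold — the committed type sends pledge.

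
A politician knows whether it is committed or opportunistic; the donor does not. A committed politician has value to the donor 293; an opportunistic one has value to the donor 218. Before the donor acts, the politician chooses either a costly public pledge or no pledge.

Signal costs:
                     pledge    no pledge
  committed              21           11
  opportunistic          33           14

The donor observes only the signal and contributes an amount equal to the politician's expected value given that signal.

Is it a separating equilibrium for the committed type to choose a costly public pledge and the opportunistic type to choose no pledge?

Under separation the donor infers type exactly: pledge → committed (pays 293), no pledge → opportunistic (pays 218).
Committed: pledge gives 293 − 21 = 272; no pledge gives 218 − 11 = 207. No deviation. ✓
Opportunistic: no pledge gives 218 − 14 = 204; pledge gives 293 − 33 = 260. Would deviate. ✗

No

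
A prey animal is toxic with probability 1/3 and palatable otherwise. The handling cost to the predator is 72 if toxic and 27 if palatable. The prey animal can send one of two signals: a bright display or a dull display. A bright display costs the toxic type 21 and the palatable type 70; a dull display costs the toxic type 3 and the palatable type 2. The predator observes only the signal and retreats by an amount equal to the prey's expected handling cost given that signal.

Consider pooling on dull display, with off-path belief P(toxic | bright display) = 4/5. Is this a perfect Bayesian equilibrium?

No

At the pooled signal (dull display) the predator holds the prior 1/3 and pays 1/3·72 + 2/3·27 = 42. Off-path (bright display) belief 4/5 gives 4/5·72 + 1/5·27 = 63.
Toxic: dull display gives 42 − 3 = 39; bright display gives 63 − 21 = 42. Deviates. ✗
Palatable: dull display gives 42 − 2 = 40; bright display gives 63 − 70 = -7. Stays. ✓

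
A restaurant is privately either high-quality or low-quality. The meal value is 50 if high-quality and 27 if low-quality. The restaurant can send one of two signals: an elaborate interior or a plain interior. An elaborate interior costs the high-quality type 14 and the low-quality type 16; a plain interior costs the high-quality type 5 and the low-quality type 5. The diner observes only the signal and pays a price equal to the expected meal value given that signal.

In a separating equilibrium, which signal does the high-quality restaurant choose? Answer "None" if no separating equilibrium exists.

None

Try high-quality → elaborate interior, low-quality → plain interior:
  If types separate, elaborate interior earns payment 50 and plain interior earns 27.
  High-quality: elaborate interior gives 50 − 14 = 36; plain interior gives 27 − 5 = 22. No deviation. ✓
  Low-quality: plain interior gives 27 − 5 = 22; elaborate interior gives 50 − 16 = 34. Would deviate. ✗
Try high-quality → plain interior, low-quality → elaborate interior:
  If types separate, plain interior earns payment 50 and elaborate interior earns 27.
  High-quality: plain interior gives 50 − 5 = 45; elaborate interior gives 27 − 14 = 13. No deviation. ✓
  Low-quality: elaborate interior gives 27 − 16 = 11; plain interior gives 50 − 5 = 45. Would deviate. ✗
Neither assignment is incentive-compatible.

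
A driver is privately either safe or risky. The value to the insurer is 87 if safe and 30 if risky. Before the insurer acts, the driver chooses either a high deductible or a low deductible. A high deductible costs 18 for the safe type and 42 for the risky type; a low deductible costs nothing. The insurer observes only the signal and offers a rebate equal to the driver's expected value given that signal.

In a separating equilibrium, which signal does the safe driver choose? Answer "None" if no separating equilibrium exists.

None

Try safe → high deductible, risky → low deductible:
  If types separate, high deductible earns payment 87 and low deductible earns 30.
  Safe: high deductible gives 87 − 18 = 69; low deductible gives 30 − 0 = 30. No deviation. ✓
  Risky: low deductible gives 30 − 0 = 30; high deductible gives 87 − 42 = 45. Would deviate. ✗
Try safe → low deductible, risky → high deductible:
  If types separate, low deductible earns payment 87 and high deductible earns 30.
  Safe: low deductible gives 87 − 0 = 87; high deductible gives 30 − 18 = 12. No deviation. ✓
  Risky: high deductible gives 30 − 42 = -12; low deductible gives 87 − 0 = 87. Would deviate. ✗
Neither assignment is incentive-compatible.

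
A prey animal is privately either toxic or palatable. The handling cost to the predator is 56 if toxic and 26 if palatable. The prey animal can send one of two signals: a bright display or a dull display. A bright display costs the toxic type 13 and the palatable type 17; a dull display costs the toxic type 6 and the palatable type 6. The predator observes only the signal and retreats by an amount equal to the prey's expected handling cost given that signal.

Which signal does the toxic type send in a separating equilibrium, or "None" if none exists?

None

Try toxic → bright display, palatable → dull display:
  If types separate, bright display earns payment 56 and dull display earns 26.
  Toxic: bright display gives 56 − 13 = 43; dull display gives 26 − 6 = 20. No deviation. ✓
  Palatable: dull display gives 26 − 6 = 20; bright display gives 56 − 17 = 39. Would deviate. ✗
Try toxic → dull display, palatable → bright display:
  If types separate, dull display earns payment 56 and bright display earns 26.
  Toxic: dull display gives 56 − 6 = 50; bright display gives 26 − 13 = 13. No deviation. ✓
  Palatable: bright display gives 26 − 17 = 9; dull display gives 56 − 6 = 50. Would deviate. ✗
Neither assignment is incentive-compatible.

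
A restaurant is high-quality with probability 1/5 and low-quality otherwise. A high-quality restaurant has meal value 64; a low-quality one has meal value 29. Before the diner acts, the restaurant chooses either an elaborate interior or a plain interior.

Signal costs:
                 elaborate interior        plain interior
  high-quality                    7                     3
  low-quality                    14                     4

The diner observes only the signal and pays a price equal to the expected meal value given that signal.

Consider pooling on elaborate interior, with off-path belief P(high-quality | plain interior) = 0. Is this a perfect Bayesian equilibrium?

No

At the pooled signal (elaborate interior) the diner holds the prior 1/5 and pays 1/5·64 + 4/5·29 = 36. Off-path (plain interior) belief 0 gives 0·64 + 1·29 = 29.
High-quality: elaborate interior gives 36 − 7 = 29; plain interior gives 29 − 3 = 26. Stays. ✓
Low-quality: elaborate interior gives 36 − 14 = 22; plain interior gives 29 − 4 = 25. Deviates. ✗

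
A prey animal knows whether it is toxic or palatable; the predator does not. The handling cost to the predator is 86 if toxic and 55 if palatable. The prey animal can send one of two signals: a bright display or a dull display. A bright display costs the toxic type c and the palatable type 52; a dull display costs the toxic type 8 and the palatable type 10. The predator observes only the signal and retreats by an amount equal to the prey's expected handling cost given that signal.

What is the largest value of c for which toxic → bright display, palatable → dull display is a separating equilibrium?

39

Under separation: bright display → toxic (pays 86); dull display → palatable (pays 55).
Palatable: 55 − 10 = 45 ≥ 86 − 52 = 34. Holds regardless of c. ✓
Toxic: 86 − c ≥ 55 − 8, so c ≤ 86 − 47 = 39.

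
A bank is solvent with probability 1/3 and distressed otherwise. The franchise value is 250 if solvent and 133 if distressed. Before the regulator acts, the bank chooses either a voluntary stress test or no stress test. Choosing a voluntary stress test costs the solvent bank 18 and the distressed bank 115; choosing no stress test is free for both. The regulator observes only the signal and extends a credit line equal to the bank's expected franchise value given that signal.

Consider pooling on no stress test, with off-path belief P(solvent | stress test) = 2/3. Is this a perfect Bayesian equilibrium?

On the equilibrium path (no stress test) the regulator holds the prior 1/3 and pays 1/3·250 + 2/3·133 = 172. Off-path (stress test) belief 2/3 gives 2/3·250 + 1/3·133 = 211.
Solvent: no stress test gives 172 − 0 = 172; stress test gives 211 − 18 = 193. Deviates. ✗
Distressed: no stress test gives 172 − 0 = 172; stress test gives 211 − 115 = 96. Stays. ✓

No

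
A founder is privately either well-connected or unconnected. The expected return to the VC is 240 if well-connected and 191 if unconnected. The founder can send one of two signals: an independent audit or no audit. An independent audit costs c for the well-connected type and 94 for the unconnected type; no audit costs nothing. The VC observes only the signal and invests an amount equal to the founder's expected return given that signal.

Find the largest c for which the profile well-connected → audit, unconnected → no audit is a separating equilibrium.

Under separation: audit → well-connected (pays 240); no audit → unconnected (pays 191).
Unconnected: 191 − 0 = 191 ≥ 240 − 94 = 146. Holds regardless of c. ✓
Well-connected: 240 − c ≥ 191 − 0, so c ≤ 240 − 191 = 49.

49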